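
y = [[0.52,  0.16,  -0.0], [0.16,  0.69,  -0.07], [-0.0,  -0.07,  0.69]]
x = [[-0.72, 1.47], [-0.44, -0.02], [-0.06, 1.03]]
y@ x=[[-0.44, 0.76], [-0.41, 0.15], [-0.01, 0.71]]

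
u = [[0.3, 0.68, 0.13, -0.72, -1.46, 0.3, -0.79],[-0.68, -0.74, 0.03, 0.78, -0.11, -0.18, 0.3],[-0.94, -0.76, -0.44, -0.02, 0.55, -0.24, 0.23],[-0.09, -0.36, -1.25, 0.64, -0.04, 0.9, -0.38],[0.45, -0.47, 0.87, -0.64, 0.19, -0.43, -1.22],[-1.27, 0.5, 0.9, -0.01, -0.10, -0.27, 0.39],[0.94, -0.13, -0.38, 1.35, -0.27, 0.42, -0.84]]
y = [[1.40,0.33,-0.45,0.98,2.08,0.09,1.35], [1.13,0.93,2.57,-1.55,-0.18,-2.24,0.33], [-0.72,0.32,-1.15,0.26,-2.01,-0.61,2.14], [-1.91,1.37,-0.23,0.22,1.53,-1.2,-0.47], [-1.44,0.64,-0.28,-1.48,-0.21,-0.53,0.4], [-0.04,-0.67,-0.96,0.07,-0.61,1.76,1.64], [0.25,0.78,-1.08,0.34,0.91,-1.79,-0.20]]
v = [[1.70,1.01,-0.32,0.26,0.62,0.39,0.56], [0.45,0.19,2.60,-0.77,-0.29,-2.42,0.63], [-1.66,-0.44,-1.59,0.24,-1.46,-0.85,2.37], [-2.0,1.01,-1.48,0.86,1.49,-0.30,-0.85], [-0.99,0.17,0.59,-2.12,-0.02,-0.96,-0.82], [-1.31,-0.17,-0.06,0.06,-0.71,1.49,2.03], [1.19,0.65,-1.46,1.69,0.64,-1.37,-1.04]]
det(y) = -1.43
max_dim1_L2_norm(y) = 4.04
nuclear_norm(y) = 18.28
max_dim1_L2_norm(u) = 1.98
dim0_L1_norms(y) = [6.89, 5.04, 6.72, 4.9, 7.53, 8.22, 6.53]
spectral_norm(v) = 4.73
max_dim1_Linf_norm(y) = 2.57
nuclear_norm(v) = 19.17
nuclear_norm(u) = 10.44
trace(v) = 1.59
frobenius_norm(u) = 4.57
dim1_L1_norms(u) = [4.38, 2.82, 3.18, 3.66, 4.27, 3.44, 4.33]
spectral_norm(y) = 4.80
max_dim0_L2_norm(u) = 2.04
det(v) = 93.47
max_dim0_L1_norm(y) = 8.22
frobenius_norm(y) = 8.07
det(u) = -2.50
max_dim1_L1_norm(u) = 4.38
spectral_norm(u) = 2.71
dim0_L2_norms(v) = [3.74, 1.66, 3.75, 2.97, 2.39, 3.44, 3.6]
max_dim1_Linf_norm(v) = 2.6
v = y + u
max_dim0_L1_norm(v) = 9.3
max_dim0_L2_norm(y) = 3.66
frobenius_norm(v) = 8.37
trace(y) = 2.75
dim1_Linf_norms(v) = [1.7, 2.6, 2.37, 2.0, 2.12, 2.03, 1.69]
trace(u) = -1.16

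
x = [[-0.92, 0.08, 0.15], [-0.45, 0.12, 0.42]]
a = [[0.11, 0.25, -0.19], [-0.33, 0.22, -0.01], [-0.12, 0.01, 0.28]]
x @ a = [[-0.15, -0.21, 0.22], [-0.14, -0.08, 0.20]]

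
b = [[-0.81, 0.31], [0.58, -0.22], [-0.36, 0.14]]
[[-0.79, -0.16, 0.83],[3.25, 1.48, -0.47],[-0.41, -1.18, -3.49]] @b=[[0.25,-0.09], [-1.6,0.62], [0.90,-0.36]]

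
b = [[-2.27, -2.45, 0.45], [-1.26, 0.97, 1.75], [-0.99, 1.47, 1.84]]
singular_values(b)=[3.5, 3.35, 0.0]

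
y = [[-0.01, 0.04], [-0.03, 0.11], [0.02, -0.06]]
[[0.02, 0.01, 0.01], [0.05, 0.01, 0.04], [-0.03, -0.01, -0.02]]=y@[[-0.18, 0.25, -0.58], [0.40, 0.20, 0.19]]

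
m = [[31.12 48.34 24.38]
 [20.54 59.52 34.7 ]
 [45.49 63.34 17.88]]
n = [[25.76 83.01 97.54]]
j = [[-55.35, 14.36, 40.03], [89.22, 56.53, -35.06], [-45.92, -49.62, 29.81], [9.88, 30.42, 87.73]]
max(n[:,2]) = 97.54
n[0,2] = 97.54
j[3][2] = 87.73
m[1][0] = 20.54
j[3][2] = 87.73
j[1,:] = [89.22, 56.53, -35.06]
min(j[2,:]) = -49.62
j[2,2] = 29.81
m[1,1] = 59.52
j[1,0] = 89.22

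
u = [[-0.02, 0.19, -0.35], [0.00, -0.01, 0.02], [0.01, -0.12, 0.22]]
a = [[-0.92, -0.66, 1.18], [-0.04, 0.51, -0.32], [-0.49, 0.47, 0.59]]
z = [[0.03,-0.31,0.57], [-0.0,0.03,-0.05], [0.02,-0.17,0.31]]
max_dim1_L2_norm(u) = 0.4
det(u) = -0.00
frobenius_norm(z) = 0.74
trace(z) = 0.37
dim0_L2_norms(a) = [1.04, 0.96, 1.36]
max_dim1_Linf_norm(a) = 1.18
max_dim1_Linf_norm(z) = 0.57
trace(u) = 0.19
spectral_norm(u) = 0.47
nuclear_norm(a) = 2.78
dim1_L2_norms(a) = [1.64, 0.6, 0.9]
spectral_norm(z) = 0.74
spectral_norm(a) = 1.77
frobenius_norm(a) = 1.96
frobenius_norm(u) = 0.47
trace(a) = 0.18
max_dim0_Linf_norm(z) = 0.57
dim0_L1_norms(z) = [0.05, 0.51, 0.93]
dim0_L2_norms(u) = [0.02, 0.22, 0.41]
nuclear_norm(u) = 0.47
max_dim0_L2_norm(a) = 1.36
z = a @ u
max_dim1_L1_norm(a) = 2.76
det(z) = -0.00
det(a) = -0.26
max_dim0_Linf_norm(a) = 1.18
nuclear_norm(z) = 0.75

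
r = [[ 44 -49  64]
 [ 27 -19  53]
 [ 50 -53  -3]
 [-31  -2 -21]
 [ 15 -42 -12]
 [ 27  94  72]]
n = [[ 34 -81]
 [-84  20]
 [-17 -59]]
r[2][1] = -53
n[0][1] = -81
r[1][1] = -19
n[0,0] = 34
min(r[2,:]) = -53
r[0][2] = 64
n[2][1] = -59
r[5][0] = 27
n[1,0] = -84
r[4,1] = -42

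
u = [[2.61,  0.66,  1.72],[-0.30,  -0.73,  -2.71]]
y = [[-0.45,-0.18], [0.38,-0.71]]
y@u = [[-1.12, -0.17, -0.29], [1.20, 0.77, 2.58]]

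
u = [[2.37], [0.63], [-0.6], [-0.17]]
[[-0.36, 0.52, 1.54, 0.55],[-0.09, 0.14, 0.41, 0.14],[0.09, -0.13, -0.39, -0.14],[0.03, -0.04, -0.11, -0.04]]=u @[[-0.15,  0.22,  0.65,  0.23]]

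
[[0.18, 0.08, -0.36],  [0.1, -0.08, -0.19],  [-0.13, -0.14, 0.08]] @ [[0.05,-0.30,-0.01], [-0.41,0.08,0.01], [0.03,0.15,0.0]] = [[-0.03, -0.10, -0.00],  [0.03, -0.06, -0.00],  [0.05, 0.04, -0.00]]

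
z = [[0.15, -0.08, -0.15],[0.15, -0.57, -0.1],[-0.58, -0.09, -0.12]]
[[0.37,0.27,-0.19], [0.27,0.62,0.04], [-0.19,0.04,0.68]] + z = [[0.52, 0.19, -0.34], [0.42, 0.05, -0.06], [-0.77, -0.05, 0.56]]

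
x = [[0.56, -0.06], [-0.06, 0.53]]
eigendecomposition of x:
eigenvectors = [[0.79, 0.62], [-0.62, 0.79]]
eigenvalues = [0.61, 0.48]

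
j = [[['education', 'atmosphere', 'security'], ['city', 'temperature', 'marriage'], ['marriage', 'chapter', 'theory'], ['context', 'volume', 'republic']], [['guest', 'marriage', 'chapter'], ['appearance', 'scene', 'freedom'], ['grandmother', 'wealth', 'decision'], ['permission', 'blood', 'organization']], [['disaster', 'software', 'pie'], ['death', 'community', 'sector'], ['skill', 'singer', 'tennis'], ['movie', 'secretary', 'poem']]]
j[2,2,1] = 'singer'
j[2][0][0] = 'disaster'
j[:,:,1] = [['atmosphere', 'temperature', 'chapter', 'volume'], ['marriage', 'scene', 'wealth', 'blood'], ['software', 'community', 'singer', 'secretary']]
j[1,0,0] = 'guest'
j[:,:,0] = [['education', 'city', 'marriage', 'context'], ['guest', 'appearance', 'grandmother', 'permission'], ['disaster', 'death', 'skill', 'movie']]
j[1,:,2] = ['chapter', 'freedom', 'decision', 'organization']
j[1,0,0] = 'guest'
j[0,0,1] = 'atmosphere'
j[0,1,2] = 'marriage'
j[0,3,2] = 'republic'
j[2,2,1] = 'singer'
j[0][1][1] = 'temperature'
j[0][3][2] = 'republic'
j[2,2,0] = 'skill'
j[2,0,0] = 'disaster'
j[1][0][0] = 'guest'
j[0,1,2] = 'marriage'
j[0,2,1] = 'chapter'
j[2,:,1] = ['software', 'community', 'singer', 'secretary']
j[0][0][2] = 'security'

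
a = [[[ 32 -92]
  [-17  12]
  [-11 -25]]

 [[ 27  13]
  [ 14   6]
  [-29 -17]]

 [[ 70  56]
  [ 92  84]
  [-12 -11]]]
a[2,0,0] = 70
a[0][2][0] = -11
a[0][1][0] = -17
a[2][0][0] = 70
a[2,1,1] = 84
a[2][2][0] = -12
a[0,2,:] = [-11, -25]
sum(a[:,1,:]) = 191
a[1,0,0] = 27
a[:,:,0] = [[32, -17, -11], [27, 14, -29], [70, 92, -12]]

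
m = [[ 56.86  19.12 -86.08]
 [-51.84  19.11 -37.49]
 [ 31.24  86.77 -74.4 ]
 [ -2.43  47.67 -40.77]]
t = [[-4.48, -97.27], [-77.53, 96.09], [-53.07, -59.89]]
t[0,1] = -97.27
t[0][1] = -97.27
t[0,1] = -97.27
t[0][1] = -97.27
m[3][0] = -2.43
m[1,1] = 19.11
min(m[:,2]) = -86.08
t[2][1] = -59.89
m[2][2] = -74.4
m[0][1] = 19.12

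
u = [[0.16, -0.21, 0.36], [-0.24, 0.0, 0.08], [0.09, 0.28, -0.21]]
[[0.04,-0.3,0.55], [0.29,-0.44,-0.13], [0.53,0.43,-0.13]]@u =[[0.13, 0.15, -0.13], [0.14, -0.10, 0.10], [-0.03, -0.15, 0.25]]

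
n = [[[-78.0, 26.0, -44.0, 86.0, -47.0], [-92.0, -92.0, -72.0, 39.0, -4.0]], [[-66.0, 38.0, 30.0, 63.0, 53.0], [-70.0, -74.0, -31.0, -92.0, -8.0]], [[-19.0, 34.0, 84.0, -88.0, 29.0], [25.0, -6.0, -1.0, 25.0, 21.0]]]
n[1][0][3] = 63.0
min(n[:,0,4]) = -47.0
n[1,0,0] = -66.0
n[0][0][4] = -47.0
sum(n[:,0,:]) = 101.0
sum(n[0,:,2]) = -116.0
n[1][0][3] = 63.0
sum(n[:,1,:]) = -432.0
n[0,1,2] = -72.0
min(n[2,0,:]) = -88.0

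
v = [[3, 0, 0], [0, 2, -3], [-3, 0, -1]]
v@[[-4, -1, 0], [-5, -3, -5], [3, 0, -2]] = [[-12, -3, 0], [-19, -6, -4], [9, 3, 2]]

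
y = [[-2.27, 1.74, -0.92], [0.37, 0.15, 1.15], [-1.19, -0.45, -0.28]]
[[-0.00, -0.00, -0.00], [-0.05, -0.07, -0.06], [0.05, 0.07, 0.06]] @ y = [[0.00, 0.00, 0.00], [0.16, -0.07, -0.02], [-0.16, 0.07, 0.02]]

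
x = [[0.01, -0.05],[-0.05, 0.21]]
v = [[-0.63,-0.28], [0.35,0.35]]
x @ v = [[-0.02, -0.02],[0.10, 0.09]]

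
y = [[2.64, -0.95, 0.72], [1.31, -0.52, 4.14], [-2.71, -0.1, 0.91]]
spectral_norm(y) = 4.80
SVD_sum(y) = [[1.43, -0.43, 1.8],[2.49, -0.75, 3.15],[-0.57, 0.17, -0.72]] + [[1.28, -0.06, -1.03], [-1.21, 0.06, 0.97], [-2.08, 0.11, 1.68]] + [[-0.07,-0.45,-0.06], [0.03,0.17,0.02], [-0.06,-0.38,-0.05]]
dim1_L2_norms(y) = [2.9, 4.37, 2.86]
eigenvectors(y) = [[(0.48+0j),-0.25-0.08j,-0.25+0.08j],[(-0.6+0j),(-0.88+0j),-0.88-0.00j],[(-0.64+0j),(-0.05-0.38j),-0.05+0.38j]]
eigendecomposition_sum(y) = [[1.76-0.00j,  (-0.48+0j),  (-0.38-0j)], [(-2.18+0j),  0.60+0.00j,  0.47+0.00j], [(-2.34+0j),  (0.64+0j),  (0.5+0j)]] + [[(0.44+0.35j), (-0.23+0.17j), (0.55+0.1j)], [(1.74+0.65j), (-0.56+0.78j), (1.84-0.24j)], [-0.19+0.79j, -0.37-0.20j, (0.2+0.78j)]] + [[0.44-0.35j,-0.23-0.17j,(0.55-0.1j)],[(1.74-0.65j),(-0.56-0.78j),1.84+0.24j],[-0.19-0.79j,(-0.37+0.2j),0.20-0.78j]]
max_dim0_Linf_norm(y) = 4.14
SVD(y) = [[-0.49, 0.47, 0.74], [-0.85, -0.44, -0.28], [0.19, -0.76, 0.62]] @ diag([4.799990663196411, 3.5024119619811462, 0.6260990990239969]) @ [[-0.61, 0.18, -0.77], [0.78, -0.04, -0.63], [-0.15, -0.98, -0.12]]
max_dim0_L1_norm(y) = 6.66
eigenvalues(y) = [(2.86+0j), (0.08+1.92j), (0.08-1.92j)]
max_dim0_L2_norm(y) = 4.3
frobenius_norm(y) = 5.97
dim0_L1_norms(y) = [6.66, 1.57, 5.77]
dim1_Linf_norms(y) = [2.64, 4.14, 2.71]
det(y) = 10.53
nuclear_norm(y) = 8.93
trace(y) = 3.03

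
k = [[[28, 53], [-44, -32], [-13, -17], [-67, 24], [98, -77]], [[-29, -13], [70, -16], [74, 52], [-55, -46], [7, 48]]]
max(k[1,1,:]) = 70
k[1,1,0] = 70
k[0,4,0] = 98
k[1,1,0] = 70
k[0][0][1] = 53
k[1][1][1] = -16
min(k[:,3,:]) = -67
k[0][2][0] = -13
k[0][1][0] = -44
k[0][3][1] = 24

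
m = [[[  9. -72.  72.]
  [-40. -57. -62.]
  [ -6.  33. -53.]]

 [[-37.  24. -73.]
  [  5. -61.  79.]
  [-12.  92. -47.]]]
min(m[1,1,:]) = -61.0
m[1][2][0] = -12.0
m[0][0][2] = 72.0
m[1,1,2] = 79.0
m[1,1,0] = 5.0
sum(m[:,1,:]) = -136.0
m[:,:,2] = [[72.0, -62.0, -53.0], [-73.0, 79.0, -47.0]]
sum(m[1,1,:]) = 23.0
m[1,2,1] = 92.0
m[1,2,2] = -47.0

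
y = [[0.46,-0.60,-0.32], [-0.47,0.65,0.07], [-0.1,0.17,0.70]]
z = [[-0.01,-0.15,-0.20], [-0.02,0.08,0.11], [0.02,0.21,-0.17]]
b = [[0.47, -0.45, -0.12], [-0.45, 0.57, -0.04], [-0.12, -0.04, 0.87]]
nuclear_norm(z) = 0.58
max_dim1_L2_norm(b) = 0.88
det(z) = 0.00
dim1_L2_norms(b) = [0.66, 0.73, 0.88]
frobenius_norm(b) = 1.32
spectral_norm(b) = 1.00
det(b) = 0.04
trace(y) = 1.81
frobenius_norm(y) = 1.36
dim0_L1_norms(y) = [1.03, 1.42, 1.09]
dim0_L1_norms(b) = [1.04, 1.06, 1.03]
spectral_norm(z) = 0.29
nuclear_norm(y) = 1.85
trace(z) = -0.10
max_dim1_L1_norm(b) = 1.06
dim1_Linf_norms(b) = [0.47, 0.57, 0.87]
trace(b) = 1.91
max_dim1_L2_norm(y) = 0.82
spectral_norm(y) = 1.21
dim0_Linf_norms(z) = [0.02, 0.21, 0.2]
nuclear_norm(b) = 1.91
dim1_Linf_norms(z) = [0.2, 0.11, 0.21]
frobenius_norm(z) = 0.39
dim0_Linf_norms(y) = [0.47, 0.65, 0.7]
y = b + z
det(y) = 0.02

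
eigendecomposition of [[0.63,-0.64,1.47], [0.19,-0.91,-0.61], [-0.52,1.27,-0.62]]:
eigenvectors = [[0.94+0.00j,-0.67+0.00j,-0.67-0.00j], [(0.27+0j),(0.02+0.43j),(0.02-0.43j)], [-0.18+0.00j,(0.53-0.3j),(0.53+0.3j)]]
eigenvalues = [(0.16+0j), (-0.53+1.07j), (-0.53-1.07j)]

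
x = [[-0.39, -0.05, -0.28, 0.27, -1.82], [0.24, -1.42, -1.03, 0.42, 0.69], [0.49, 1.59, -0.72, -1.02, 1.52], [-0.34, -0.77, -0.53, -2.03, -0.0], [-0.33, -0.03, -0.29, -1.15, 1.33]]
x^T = [[-0.39, 0.24, 0.49, -0.34, -0.33], [-0.05, -1.42, 1.59, -0.77, -0.03], [-0.28, -1.03, -0.72, -0.53, -0.29], [0.27, 0.42, -1.02, -2.03, -1.15], [-1.82, 0.69, 1.52, -0.00, 1.33]]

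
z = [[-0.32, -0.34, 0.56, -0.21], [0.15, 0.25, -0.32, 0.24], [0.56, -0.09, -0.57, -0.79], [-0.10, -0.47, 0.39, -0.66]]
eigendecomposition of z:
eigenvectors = [[-0.59+0.00j,(-0.59-0j),(0.69+0j),0.69-0.00j], [0.36+0.03j,0.36-0.03j,-0.14+0.47j,(-0.14-0.47j)], [0.37-0.31j,0.37+0.31j,0.39+0.21j,(0.39-0.21j)], [(-0.52-0.15j),(-0.52+0.15j),(0.22-0.21j),0.22+0.21j]]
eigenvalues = [(-0.65+0.26j), (-0.65-0.26j), (-0+0.01j), (-0-0.01j)]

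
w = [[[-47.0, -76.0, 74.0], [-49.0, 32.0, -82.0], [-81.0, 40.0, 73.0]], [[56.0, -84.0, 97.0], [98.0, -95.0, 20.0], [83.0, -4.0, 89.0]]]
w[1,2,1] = -4.0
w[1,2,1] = -4.0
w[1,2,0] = 83.0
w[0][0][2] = 74.0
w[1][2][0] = 83.0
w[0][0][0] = -47.0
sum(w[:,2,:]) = 200.0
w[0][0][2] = 74.0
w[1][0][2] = 97.0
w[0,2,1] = 40.0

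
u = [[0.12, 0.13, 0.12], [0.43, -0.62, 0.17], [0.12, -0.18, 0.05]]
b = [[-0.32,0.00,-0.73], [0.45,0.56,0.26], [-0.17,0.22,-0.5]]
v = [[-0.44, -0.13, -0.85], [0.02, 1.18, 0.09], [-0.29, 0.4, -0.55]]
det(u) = -0.00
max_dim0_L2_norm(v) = 1.25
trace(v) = 0.19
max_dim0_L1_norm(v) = 1.71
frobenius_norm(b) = 1.24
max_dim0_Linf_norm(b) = 0.73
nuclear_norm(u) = 1.02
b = v + u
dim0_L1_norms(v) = [0.75, 1.71, 1.49]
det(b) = -0.03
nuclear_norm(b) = 1.76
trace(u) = -0.45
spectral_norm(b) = 1.06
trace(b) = -0.26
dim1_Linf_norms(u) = [0.13, 0.62, 0.18]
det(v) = 0.01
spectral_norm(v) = 1.25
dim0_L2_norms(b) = [0.58, 0.6, 0.92]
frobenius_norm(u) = 0.83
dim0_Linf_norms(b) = [0.45, 0.56, 0.73]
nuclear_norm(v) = 2.40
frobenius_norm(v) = 1.70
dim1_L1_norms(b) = [1.05, 1.27, 0.89]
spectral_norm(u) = 0.80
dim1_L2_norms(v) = [0.97, 1.18, 0.74]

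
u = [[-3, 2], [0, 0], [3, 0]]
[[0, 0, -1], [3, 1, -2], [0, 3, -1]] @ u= [[-3, 0], [-15, 6], [-3, 0]]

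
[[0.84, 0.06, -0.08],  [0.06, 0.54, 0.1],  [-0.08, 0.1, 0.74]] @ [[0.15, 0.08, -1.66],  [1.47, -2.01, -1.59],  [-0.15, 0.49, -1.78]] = [[0.23, -0.09, -1.35],  [0.79, -1.03, -1.14],  [0.02, 0.16, -1.34]]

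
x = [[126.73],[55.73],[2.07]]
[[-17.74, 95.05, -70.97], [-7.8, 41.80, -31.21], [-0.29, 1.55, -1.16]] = x @ [[-0.14,0.75,-0.56]]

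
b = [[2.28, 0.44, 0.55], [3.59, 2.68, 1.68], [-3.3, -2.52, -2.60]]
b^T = [[2.28, 3.59, -3.3], [0.44, 2.68, -2.52], [0.55, 1.68, -2.60]]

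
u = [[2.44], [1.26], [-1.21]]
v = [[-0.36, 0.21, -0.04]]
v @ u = [[-0.57]]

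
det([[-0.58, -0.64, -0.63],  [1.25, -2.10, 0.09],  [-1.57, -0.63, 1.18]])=5.012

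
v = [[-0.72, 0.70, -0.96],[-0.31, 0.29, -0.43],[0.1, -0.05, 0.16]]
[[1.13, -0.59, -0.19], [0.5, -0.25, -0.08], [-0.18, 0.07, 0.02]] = v @ [[-0.11, -0.12, 0.16], [0.16, -0.44, -0.08], [-0.98, 0.38, 0.02]]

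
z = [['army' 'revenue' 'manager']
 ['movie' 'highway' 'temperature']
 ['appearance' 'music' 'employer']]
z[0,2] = 'manager'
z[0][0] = 'army'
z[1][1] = 'highway'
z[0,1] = 'revenue'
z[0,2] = 'manager'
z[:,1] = ['revenue', 'highway', 'music']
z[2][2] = 'employer'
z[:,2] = ['manager', 'temperature', 'employer']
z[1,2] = 'temperature'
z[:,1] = ['revenue', 'highway', 'music']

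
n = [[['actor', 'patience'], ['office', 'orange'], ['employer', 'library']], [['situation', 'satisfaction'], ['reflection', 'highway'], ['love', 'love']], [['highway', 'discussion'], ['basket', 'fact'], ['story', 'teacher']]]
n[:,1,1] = ['orange', 'highway', 'fact']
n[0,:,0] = ['actor', 'office', 'employer']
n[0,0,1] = 'patience'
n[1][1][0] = 'reflection'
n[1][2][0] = 'love'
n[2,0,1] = 'discussion'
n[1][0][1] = 'satisfaction'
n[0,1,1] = 'orange'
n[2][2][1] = 'teacher'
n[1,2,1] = 'love'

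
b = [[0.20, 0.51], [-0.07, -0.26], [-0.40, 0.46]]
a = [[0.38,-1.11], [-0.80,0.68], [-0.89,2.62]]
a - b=[[0.18, -1.62], [-0.73, 0.94], [-0.49, 2.16]]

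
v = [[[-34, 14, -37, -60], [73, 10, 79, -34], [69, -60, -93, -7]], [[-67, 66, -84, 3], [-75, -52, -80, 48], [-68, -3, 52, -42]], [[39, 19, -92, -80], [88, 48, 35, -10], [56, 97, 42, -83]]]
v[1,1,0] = -75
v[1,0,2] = -84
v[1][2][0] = -68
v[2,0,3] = -80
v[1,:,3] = [3, 48, -42]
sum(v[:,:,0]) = 81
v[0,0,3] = -60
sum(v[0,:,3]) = -101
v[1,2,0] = -68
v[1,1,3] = 48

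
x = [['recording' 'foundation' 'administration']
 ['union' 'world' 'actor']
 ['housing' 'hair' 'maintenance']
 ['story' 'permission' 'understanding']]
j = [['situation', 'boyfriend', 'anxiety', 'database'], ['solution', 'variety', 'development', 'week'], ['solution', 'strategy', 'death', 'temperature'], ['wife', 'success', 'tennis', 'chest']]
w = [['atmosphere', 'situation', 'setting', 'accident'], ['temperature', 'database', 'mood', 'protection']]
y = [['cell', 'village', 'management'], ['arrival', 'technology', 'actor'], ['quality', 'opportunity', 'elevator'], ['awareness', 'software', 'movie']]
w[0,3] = 'accident'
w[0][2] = 'setting'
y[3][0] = 'awareness'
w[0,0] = 'atmosphere'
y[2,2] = 'elevator'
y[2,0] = 'quality'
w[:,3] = ['accident', 'protection']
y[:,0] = ['cell', 'arrival', 'quality', 'awareness']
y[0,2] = 'management'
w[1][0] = 'temperature'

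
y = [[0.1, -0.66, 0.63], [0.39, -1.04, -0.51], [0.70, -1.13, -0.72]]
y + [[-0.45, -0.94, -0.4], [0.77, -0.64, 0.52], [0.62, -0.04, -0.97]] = [[-0.35, -1.6, 0.23],[1.16, -1.68, 0.01],[1.32, -1.17, -1.69]]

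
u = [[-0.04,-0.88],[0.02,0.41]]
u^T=[[-0.04, 0.02], [-0.88, 0.41]]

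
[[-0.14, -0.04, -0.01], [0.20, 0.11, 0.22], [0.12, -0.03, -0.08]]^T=[[-0.14,0.2,0.12], [-0.04,0.11,-0.03], [-0.01,0.22,-0.08]]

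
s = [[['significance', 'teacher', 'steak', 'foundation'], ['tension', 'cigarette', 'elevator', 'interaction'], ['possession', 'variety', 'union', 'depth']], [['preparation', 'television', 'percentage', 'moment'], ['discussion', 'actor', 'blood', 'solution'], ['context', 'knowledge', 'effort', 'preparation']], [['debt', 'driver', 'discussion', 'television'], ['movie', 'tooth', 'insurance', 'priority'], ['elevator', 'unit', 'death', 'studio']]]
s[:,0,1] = ['teacher', 'television', 'driver']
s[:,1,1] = ['cigarette', 'actor', 'tooth']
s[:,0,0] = ['significance', 'preparation', 'debt']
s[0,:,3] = ['foundation', 'interaction', 'depth']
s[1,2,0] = 'context'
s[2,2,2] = 'death'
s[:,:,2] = [['steak', 'elevator', 'union'], ['percentage', 'blood', 'effort'], ['discussion', 'insurance', 'death']]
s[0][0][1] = 'teacher'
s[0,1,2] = 'elevator'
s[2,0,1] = 'driver'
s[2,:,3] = ['television', 'priority', 'studio']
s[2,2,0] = 'elevator'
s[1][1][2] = 'blood'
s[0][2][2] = 'union'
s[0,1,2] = 'elevator'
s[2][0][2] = 'discussion'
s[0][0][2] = 'steak'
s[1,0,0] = 'preparation'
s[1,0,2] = 'percentage'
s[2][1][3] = 'priority'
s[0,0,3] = 'foundation'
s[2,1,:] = ['movie', 'tooth', 'insurance', 'priority']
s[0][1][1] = 'cigarette'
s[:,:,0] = [['significance', 'tension', 'possession'], ['preparation', 'discussion', 'context'], ['debt', 'movie', 'elevator']]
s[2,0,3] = 'television'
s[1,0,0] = 'preparation'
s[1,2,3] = 'preparation'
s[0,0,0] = 'significance'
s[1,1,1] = 'actor'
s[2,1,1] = 'tooth'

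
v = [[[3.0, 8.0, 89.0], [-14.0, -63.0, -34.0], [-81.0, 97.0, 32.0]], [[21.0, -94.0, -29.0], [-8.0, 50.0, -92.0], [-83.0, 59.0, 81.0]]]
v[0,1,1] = -63.0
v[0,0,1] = 8.0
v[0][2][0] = -81.0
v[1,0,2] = -29.0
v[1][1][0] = -8.0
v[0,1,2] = -34.0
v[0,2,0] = -81.0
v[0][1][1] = -63.0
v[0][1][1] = -63.0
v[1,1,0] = -8.0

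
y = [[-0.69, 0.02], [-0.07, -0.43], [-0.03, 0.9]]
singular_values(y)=[1.0, 0.69]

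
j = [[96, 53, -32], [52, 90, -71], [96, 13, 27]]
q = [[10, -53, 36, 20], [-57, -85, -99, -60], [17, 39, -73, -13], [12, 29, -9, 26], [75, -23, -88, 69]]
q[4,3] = 69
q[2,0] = 17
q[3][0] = 12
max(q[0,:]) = 36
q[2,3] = -13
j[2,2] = 27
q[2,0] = 17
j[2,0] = 96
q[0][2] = 36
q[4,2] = -88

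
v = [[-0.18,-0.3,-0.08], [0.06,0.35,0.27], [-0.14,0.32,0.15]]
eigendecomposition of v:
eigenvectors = [[(0.35-0.52j), 0.35+0.52j, (-0.34+0j)], [-0.41-0.02j, (-0.41+0.02j), 0.69+0.00j], [0.66+0.00j, (0.66-0j), 0.64+0.00j]]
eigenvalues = [(-0.13+0.1j), (-0.13-0.1j), (0.57+0j)]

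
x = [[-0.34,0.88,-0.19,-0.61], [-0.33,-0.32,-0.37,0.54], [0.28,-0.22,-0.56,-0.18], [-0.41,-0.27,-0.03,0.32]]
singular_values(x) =[1.29, 0.76, 0.7, 0.15]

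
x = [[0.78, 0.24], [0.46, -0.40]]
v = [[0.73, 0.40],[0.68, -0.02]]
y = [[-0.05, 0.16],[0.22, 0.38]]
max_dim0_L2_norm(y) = 0.41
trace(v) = 0.71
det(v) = -0.29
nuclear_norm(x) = 1.37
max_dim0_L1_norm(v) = 1.41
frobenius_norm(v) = 1.08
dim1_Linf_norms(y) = [0.16, 0.38]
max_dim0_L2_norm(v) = 1.0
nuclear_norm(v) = 1.31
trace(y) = 0.33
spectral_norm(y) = 0.45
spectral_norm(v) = 1.04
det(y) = -0.05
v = x + y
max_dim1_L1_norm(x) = 1.02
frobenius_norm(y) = 0.47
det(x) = -0.42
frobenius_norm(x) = 1.02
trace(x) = 0.38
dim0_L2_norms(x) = [0.91, 0.47]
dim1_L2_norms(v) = [0.83, 0.68]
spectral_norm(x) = 0.91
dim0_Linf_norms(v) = [0.73, 0.4]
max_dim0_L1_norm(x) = 1.24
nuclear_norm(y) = 0.57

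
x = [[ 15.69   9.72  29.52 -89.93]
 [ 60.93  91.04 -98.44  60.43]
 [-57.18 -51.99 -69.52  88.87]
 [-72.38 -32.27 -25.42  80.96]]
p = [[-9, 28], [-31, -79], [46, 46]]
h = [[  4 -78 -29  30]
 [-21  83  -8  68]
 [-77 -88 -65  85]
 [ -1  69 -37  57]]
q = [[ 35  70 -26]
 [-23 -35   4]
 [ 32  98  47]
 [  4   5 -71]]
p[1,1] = -79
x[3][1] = -32.27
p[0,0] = -9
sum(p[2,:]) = 92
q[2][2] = 47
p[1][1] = -79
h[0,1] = -78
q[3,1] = 5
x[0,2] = 29.52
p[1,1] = -79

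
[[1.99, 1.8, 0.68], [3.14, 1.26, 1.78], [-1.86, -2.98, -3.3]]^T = [[1.99, 3.14, -1.86], [1.8, 1.26, -2.98], [0.68, 1.78, -3.3]]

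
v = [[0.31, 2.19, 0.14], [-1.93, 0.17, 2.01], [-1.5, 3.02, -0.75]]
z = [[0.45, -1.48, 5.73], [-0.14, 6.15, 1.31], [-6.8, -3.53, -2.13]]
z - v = [[0.14, -3.67, 5.59], [1.79, 5.98, -0.7], [-5.30, -6.55, -1.38]]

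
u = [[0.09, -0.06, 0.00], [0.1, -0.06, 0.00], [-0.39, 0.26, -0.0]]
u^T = [[0.09, 0.1, -0.39], [-0.06, -0.06, 0.26], [0.00, 0.0, -0.00]]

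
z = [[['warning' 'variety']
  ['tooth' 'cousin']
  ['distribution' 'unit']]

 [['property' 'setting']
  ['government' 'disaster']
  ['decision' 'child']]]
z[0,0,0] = 'warning'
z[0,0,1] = 'variety'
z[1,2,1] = 'child'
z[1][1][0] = 'government'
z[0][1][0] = 'tooth'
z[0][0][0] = 'warning'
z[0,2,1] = 'unit'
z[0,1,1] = 'cousin'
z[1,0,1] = 'setting'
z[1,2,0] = 'decision'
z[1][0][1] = 'setting'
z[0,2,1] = 'unit'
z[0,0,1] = 'variety'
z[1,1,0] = 'government'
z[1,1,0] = 'government'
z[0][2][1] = 'unit'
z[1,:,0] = ['property', 'government', 'decision']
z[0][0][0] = 'warning'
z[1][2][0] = 'decision'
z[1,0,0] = 'property'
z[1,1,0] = 'government'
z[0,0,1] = 'variety'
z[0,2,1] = 'unit'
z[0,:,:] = [['warning', 'variety'], ['tooth', 'cousin'], ['distribution', 'unit']]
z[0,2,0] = 'distribution'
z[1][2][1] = 'child'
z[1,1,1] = 'disaster'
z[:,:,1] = [['variety', 'cousin', 'unit'], ['setting', 'disaster', 'child']]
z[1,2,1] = 'child'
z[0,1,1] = 'cousin'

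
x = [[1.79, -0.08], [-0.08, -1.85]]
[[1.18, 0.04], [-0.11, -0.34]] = x @ [[0.66, 0.03],[0.03, 0.18]]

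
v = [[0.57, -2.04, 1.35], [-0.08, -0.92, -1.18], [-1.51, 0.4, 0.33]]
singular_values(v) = [2.59, 1.65, 1.29]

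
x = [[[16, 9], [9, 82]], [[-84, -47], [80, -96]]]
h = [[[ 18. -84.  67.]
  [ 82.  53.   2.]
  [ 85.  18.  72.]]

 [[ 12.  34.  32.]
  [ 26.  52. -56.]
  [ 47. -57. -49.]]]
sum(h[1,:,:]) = 41.0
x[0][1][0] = 9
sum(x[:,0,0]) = -68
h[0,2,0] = 85.0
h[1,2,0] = 47.0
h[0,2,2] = 72.0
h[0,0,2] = 67.0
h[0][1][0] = 82.0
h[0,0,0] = 18.0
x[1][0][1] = -47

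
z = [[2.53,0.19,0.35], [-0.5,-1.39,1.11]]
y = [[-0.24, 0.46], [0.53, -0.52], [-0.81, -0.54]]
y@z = [[-0.84, -0.68, 0.43], [1.60, 0.82, -0.39], [-1.78, 0.6, -0.88]]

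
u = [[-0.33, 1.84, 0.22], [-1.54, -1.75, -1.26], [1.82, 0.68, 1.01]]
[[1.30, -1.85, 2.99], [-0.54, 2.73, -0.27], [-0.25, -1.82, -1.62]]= u @ [[-0.35,-0.91,-1.5], [0.65,-1.25,1.33], [-0.05,0.68,0.2]]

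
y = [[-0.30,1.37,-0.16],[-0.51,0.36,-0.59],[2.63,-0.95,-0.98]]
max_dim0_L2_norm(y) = 2.7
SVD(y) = [[-0.26, 0.88, -0.39],[-0.14, 0.36, 0.92],[0.95, 0.30, 0.03]] @ diag([3.0779321373703827, 1.2837470578813346, 0.6232393193016637]) @ [[0.86, -0.43, -0.26], [0.26, 0.83, -0.5], [-0.43, -0.37, -0.82]]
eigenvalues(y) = [(0.35+1.18j), (0.35-1.18j), (-1.62+0j)]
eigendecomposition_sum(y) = [[-0.04+0.57j, 0.57-0.08j, (-0.16+0.11j)], [-0.44+0.28j, (0.37+0.38j), -0.16-0.06j], [0.59+0.40j, (0.27-0.67j), 0.02+0.23j]] + [[-0.04-0.57j, 0.57+0.08j, (-0.16-0.11j)], [(-0.44-0.28j), (0.37-0.38j), (-0.16+0.06j)], [0.59-0.40j, 0.27+0.67j, 0.02-0.23j]] + [[-0.22-0.00j, (0.22-0j), 0.15+0.00j], [0.38+0.00j, (-0.39+0j), -0.26-0.00j], [1.45+0.00j, (-1.49+0j), -1.02-0.00j]]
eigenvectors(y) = [[0.27+0.47j, (0.27-0.47j), -0.14+0.00j], [(-0.2+0.46j), (-0.2-0.46j), 0.25+0.00j], [0.68+0.00j, 0.68-0.00j, 0.96+0.00j]]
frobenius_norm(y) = 3.39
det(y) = -2.46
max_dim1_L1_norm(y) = 4.56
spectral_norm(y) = 3.08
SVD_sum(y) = [[-0.69,0.34,0.21], [-0.38,0.19,0.12], [2.54,-1.26,-0.77]] + [[0.29, 0.94, -0.57], [0.12, 0.38, -0.23], [0.10, 0.31, -0.19]] + [[0.1, 0.09, 0.2], [-0.25, -0.21, -0.47], [-0.01, -0.01, -0.02]]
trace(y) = -0.92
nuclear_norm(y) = 4.98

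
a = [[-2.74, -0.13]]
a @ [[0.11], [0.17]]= [[-0.32]]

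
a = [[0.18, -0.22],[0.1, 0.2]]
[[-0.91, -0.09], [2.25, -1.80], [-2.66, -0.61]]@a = [[-0.17, 0.18], [0.22, -0.86], [-0.54, 0.46]]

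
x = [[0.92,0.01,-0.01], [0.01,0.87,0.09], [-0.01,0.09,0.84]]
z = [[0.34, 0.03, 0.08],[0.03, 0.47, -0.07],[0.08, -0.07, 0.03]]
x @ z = [[0.31, 0.03, 0.07], [0.04, 0.40, -0.06], [0.07, -0.02, 0.02]]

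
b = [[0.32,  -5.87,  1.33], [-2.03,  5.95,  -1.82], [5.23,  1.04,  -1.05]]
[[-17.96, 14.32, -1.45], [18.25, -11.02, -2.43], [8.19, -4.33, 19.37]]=b @ [[0.60, -0.95, 3.14], [2.58, -3.39, -0.28], [-2.26, -3.97, -3.08]]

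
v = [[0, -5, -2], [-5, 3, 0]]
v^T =[[0, -5], [-5, 3], [-2, 0]]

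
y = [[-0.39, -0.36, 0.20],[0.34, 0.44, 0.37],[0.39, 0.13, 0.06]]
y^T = [[-0.39, 0.34, 0.39],[-0.36, 0.44, 0.13],[0.20, 0.37, 0.06]]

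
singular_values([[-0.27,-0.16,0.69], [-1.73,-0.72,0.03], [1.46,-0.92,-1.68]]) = [2.69, 1.56, 0.46]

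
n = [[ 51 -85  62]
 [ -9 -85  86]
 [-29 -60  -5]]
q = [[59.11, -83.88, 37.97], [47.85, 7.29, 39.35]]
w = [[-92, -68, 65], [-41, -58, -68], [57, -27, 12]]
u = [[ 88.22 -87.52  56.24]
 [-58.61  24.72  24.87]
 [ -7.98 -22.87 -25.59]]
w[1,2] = -68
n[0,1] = -85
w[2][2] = 12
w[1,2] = -68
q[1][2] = 39.35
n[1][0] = -9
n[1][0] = -9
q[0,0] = 59.11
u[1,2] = 24.87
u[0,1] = -87.52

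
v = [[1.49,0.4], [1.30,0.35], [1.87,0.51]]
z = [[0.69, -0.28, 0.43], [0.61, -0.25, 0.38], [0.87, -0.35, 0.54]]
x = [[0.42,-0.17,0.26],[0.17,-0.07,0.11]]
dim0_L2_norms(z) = [1.27, 0.51, 0.79]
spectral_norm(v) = 2.82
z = v @ x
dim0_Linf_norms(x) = [0.42, 0.17, 0.26]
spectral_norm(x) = 0.56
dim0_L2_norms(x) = [0.45, 0.18, 0.28]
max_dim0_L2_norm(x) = 0.45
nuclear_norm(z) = 1.58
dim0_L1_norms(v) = [4.66, 1.26]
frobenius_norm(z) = 1.58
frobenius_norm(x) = 0.56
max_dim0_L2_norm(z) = 1.27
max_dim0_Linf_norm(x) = 0.42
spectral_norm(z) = 1.58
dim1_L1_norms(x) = [0.85, 0.35]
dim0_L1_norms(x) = [0.59, 0.24, 0.37]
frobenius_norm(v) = 2.82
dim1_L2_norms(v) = [1.54, 1.35, 1.94]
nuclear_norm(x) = 0.57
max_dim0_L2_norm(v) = 2.72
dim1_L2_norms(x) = [0.52, 0.21]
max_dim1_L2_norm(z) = 1.08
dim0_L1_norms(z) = [2.17, 0.88, 1.35]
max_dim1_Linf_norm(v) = 1.87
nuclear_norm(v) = 2.82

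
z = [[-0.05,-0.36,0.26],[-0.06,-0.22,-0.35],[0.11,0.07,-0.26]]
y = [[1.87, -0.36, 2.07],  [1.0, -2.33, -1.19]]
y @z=[[0.16, -0.45, 0.07],[-0.04, 0.07, 1.38]]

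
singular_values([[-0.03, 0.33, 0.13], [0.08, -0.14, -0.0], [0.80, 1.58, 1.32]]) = [2.23, 0.23, 0.0]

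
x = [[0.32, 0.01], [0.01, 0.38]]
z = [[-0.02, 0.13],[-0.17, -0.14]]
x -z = [[0.34, -0.12], [0.18, 0.52]]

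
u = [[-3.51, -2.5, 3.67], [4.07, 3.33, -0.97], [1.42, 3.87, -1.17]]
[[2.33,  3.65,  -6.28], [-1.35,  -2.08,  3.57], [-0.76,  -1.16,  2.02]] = u@[[-0.25, -0.39, 0.66], [0.02, 0.04, -0.06], [0.41, 0.65, -1.12]]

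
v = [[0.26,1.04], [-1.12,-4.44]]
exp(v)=[[1.06, 0.24], [-0.26, -0.05]]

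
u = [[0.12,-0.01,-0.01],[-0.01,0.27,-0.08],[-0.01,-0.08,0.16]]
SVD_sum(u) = [[0.00, -0.01, 0.00], [-0.01, 0.24, -0.13], [0.0, -0.13, 0.07]] + [[0.07, -0.03, -0.06], [-0.03, 0.01, 0.02], [-0.06, 0.02, 0.05]] + [[0.05, 0.03, 0.05],[0.03, 0.01, 0.02],[0.05, 0.02, 0.04]]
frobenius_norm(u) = 0.36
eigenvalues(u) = [0.11, 0.13, 0.31]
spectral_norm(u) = 0.31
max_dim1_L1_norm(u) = 0.36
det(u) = 0.00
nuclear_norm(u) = 0.55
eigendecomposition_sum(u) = [[0.05, 0.03, 0.05], [0.03, 0.01, 0.02], [0.05, 0.02, 0.04]] + [[0.07, -0.03, -0.06], [-0.03, 0.01, 0.02], [-0.06, 0.02, 0.05]] + [[0.0,-0.01,0.0], [-0.01,0.24,-0.13], [0.00,-0.13,0.07]]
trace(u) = 0.55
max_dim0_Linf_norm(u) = 0.27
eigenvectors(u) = [[-0.68, -0.73, 0.02],[-0.35, 0.30, -0.89],[-0.64, 0.61, 0.46]]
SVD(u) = [[0.02, 0.73, 0.68], [-0.89, -0.30, 0.35], [0.46, -0.61, 0.64]] @ diag([0.31217445040975406, 0.13245191236767073, 0.10537363722257524]) @ [[0.02, -0.89, 0.46], [0.73, -0.30, -0.61], [0.68, 0.35, 0.64]]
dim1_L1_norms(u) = [0.14, 0.36, 0.25]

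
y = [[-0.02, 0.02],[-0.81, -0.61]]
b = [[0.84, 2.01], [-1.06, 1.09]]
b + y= [[0.82, 2.03], [-1.87, 0.48]]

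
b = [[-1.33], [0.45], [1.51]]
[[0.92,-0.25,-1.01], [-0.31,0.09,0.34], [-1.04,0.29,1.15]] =b @ [[-0.69, 0.19, 0.76]]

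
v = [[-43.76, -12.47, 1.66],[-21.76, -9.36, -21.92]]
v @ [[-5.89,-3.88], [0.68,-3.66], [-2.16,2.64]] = [[245.68, 219.81], [169.15, 60.82]]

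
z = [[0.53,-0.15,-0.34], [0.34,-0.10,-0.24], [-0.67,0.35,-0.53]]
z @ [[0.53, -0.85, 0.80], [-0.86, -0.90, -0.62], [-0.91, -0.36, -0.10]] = [[0.72, -0.19, 0.55], [0.48, -0.11, 0.36], [-0.17, 0.45, -0.70]]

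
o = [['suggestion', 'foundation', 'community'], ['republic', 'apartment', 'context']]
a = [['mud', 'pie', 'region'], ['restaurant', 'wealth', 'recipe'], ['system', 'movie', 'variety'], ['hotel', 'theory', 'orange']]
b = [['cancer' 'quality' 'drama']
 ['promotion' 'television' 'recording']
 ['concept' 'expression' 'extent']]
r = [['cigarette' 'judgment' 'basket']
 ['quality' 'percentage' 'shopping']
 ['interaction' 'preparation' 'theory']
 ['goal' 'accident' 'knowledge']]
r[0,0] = 'cigarette'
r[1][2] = 'shopping'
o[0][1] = 'foundation'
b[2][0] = 'concept'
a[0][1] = 'pie'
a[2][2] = 'variety'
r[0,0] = 'cigarette'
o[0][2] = 'community'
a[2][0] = 'system'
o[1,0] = 'republic'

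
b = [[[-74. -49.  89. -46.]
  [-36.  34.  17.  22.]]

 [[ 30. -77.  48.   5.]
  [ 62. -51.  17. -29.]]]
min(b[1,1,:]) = -51.0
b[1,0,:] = [30.0, -77.0, 48.0, 5.0]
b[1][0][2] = 48.0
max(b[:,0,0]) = 30.0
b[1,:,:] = [[30.0, -77.0, 48.0, 5.0], [62.0, -51.0, 17.0, -29.0]]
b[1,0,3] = 5.0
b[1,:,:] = [[30.0, -77.0, 48.0, 5.0], [62.0, -51.0, 17.0, -29.0]]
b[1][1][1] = -51.0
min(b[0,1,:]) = -36.0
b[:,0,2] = [89.0, 48.0]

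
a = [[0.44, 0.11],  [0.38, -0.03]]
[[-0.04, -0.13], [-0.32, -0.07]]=a @[[-0.66, -0.21], [2.29, -0.32]]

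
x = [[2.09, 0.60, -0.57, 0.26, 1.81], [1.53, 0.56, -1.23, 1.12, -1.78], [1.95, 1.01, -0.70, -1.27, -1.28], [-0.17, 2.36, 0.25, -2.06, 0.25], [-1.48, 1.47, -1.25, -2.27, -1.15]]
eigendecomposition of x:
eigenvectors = [[(0.16+0.09j), (0.16-0.09j), (-0.24-0.44j), -0.24+0.44j, (0.19+0j)], [-0.18-0.38j, (-0.18+0.38j), -0.31+0.21j, -0.31-0.21j, (0.75+0j)], [-0.45-0.18j, (-0.45+0.18j), -0.62+0.00j, (-0.62-0j), 0.35+0.00j], [-0.33+0.37j, -0.33-0.37j, (-0.13+0.23j), (-0.13-0.23j), 0.47+0.00j], [(-0.56+0j), (-0.56-0j), (0.4-0.06j), 0.40+0.06j, (-0.25+0j)]]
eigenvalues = [(-2.58+2.32j), (-2.58-2.32j), (1.12+1.4j), (1.12-1.4j), (1.66+0j)]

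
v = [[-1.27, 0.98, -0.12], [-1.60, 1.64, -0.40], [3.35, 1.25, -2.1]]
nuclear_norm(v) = 6.89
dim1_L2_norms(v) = [1.61, 2.33, 4.15]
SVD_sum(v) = [[-0.85, -0.13, 0.41], [-0.92, -0.14, 0.45], [3.62, 0.54, -1.76]] + [[-0.42,1.11,-0.53], [-0.68,1.78,-0.85], [-0.27,0.71,-0.34]] + [[-0.0, -0.00, -0.0], [0.00, 0.0, 0.00], [-0.0, -0.0, -0.0]]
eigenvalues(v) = [-1.92, -0.06, 0.26]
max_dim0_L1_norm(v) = 6.22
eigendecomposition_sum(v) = [[0.06, -0.01, -0.02], [0.77, -0.14, -0.22], [6.61, -1.17, -1.85]] + [[-0.32, 0.20, -0.02], [-0.49, 0.31, -0.03], [-0.83, 0.52, -0.05]] + [[-1.01, 0.79, -0.08], [-1.87, 1.47, -0.15], [-2.43, 1.9, -0.2]]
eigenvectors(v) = [[-0.01, 0.31, 0.31], [-0.12, 0.49, 0.58], [-0.99, 0.82, 0.75]]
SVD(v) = [[-0.22, -0.5, 0.84], [-0.24, -0.8, -0.54], [0.94, -0.32, 0.06]] @ diag([4.298265632125601, 2.591756975802357, 0.002886878543294132]) @ [[0.89, 0.13, -0.43], [0.32, -0.85, 0.41], [-0.32, -0.5, -0.8]]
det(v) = 0.03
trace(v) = -1.73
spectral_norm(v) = 4.30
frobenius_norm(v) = 5.02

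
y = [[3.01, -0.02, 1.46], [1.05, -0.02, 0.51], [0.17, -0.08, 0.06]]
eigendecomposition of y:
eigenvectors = [[-0.94+0.00j, (-0.43-0j), -0.43+0.00j], [(-0.33+0j), (-0.12-0.17j), (-0.12+0.17j)], [-0.04+0.00j, (0.88+0j), 0.88-0.00j]]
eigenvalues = [(3.07+0j), (-0.01+0.01j), (-0.01-0.01j)]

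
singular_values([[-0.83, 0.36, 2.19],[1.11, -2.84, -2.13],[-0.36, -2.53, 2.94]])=[4.42, 3.88, 0.12]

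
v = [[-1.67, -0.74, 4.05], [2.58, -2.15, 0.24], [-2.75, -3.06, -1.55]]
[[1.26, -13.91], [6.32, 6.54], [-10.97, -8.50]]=v @ [[2.67, 3.34],[0.43, 0.75],[1.49, -1.92]]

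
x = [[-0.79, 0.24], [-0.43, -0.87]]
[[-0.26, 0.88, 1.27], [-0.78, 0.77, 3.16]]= x @[[0.52, -1.20, -2.36], [0.64, -0.29, -2.46]]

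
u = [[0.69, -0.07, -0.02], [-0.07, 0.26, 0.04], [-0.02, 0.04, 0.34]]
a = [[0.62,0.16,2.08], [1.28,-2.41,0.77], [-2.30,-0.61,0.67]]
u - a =[[0.07, -0.23, -2.1], [-1.35, 2.67, -0.73], [2.28, 0.65, -0.33]]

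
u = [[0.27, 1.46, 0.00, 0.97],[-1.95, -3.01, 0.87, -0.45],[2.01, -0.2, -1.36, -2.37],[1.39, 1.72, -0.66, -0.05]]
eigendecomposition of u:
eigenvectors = [[-0.21, 0.42, 0.69, -0.14],[0.73, -0.77, -0.47, -0.23],[-0.44, -0.24, 0.18, -0.88],[-0.48, 0.42, 0.52, 0.39]]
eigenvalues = [-2.69, -1.41, 0.0, -0.05]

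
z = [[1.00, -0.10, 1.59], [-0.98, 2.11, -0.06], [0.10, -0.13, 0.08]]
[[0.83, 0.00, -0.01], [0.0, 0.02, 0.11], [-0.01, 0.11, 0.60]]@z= [[0.83, -0.08, 1.32],[-0.01, 0.03, 0.01],[-0.06, 0.16, 0.03]]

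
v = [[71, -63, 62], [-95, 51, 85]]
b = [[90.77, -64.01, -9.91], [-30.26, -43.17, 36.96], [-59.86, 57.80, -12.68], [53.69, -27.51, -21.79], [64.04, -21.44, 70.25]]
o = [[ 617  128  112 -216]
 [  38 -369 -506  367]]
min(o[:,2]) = -506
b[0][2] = -9.91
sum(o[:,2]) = -394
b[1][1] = -43.17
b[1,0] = -30.26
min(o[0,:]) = -216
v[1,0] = -95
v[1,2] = 85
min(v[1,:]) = -95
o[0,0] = 617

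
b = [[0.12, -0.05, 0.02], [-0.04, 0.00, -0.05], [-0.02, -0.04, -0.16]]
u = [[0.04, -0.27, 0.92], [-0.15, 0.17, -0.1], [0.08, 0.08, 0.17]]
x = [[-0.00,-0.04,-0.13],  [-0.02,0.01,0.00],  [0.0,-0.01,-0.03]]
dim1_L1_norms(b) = [0.19, 0.09, 0.22]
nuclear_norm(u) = 1.32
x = u @ b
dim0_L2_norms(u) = [0.17, 0.33, 0.94]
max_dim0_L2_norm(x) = 0.13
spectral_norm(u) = 0.98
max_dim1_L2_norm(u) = 0.96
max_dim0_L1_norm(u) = 1.19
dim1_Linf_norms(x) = [0.13, 0.02, 0.03]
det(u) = -0.03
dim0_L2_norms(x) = [0.02, 0.04, 0.13]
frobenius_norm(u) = 1.01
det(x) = -0.00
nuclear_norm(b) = 0.31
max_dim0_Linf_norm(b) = 0.16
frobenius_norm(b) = 0.22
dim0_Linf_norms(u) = [0.15, 0.27, 0.92]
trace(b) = -0.04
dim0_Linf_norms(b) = [0.12, 0.05, 0.16]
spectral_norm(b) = 0.18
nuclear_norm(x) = 0.16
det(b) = 0.00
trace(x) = -0.02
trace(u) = 0.38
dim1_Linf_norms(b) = [0.12, 0.05, 0.16]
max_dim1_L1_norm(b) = 0.22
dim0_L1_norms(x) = [0.02, 0.06, 0.16]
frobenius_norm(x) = 0.14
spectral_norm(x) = 0.14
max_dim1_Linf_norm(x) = 0.13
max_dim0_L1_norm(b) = 0.23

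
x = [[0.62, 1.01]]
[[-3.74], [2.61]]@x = [[-2.32, -3.78], [1.62, 2.64]]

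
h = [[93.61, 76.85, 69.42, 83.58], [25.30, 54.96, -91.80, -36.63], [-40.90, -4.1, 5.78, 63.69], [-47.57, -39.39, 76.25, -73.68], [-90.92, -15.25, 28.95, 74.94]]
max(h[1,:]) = 54.96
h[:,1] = [76.85, 54.96, -4.1, -39.39, -15.25]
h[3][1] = -39.39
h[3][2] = 76.25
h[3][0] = -47.57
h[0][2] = 69.42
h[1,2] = -91.8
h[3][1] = -39.39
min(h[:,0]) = -90.92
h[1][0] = 25.3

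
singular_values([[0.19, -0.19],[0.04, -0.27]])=[0.36, 0.12]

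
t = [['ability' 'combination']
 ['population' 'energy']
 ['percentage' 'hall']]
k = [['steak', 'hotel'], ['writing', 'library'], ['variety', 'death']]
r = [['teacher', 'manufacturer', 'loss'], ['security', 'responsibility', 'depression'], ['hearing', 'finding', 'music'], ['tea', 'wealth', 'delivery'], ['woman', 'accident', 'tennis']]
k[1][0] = 'writing'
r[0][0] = 'teacher'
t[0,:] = ['ability', 'combination']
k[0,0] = 'steak'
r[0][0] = 'teacher'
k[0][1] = 'hotel'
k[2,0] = 'variety'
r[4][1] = 'accident'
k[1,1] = 'library'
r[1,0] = 'security'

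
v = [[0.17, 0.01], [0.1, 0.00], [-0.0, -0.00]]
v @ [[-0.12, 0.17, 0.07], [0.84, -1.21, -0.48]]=[[-0.01, 0.02, 0.01], [-0.01, 0.02, 0.01], [0.00, 0.00, 0.00]]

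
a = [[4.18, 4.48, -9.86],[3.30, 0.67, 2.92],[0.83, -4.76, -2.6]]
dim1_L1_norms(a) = [18.52, 6.89, 8.19]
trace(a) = 2.25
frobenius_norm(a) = 13.59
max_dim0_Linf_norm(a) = 9.86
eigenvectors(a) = [[-0.91+0.00j, -0.66+0.00j, -0.66-0.00j], [-0.40+0.00j, 0.43+0.28j, (0.43-0.28j)], [(0.11+0j), (-0.25+0.49j), -0.25-0.49j]]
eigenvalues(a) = [(7.38+0j), (-2.56+5.36j), (-2.56-5.36j)]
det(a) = 260.48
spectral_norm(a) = 11.69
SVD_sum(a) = [[3.82,3.95,-10.2], [-0.41,-0.43,1.10], [0.31,0.32,-0.83]] + [[0.14,0.61,0.29], [0.52,2.22,1.05], [-1.07,-4.52,-2.15]] + [[0.22, -0.08, 0.05], [3.19, -1.12, 0.76], [1.59, -0.56, 0.38]]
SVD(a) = [[0.99, -0.12, -0.06], [-0.11, -0.44, -0.89], [0.08, 0.89, -0.45]] @ diag([11.691562680249584, 5.74463138174963, 3.878243466005262]) @ [[0.33, 0.34, -0.88], [-0.21, -0.88, -0.42], [-0.92, 0.32, -0.22]]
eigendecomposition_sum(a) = [[4.67+0.00j,  (5.3+0j),  -3.07+0.00j], [(2.04+0j),  (2.32+0j),  (-1.34+0j)], [(-0.59-0j),  (-0.67-0j),  (0.39+0j)]] + [[-0.25+1.09j, -0.41-2.56j, -3.40-0.25j], [0.63-0.61j, -0.82+1.86j, 2.13+1.62j], [0.71+0.60j, (-2.05-0.68j), (-1.49+2.41j)]] + [[-0.25-1.09j,  -0.41+2.56j,  -3.40+0.25j],[0.63+0.61j,  -0.82-1.86j,  (2.13-1.62j)],[(0.71-0.6j),  (-2.05+0.68j),  -1.49-2.41j]]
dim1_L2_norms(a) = [11.61, 4.46, 5.49]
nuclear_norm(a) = 21.31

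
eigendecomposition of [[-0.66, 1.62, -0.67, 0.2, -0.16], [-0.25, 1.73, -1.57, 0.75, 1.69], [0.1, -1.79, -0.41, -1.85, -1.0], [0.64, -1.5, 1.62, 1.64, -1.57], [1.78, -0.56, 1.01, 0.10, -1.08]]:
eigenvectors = [[(0.22+0.27j), (0.22-0.27j), 0.11-0.51j, (0.11+0.51j), -0.32+0.00j], [0.23+0.45j, (0.23-0.45j), 0.36+0.02j, 0.36-0.02j, (0.45+0j)], [0.11-0.38j, (0.11+0.38j), -0.26-0.19j, -0.26+0.19j, (0.82+0j)], [(-0.68+0j), -0.68-0.00j, -0.18+0.16j, -0.18-0.16j, -0.15+0.00j], [0.06-0.08j, 0.06+0.08j, -0.67+0.00j, -0.67-0.00j, (0.02+0j)]]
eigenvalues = [(1.83+1.45j), (1.83-1.45j), (-0.66+1.63j), (-0.66-1.63j), (-1.12+0j)]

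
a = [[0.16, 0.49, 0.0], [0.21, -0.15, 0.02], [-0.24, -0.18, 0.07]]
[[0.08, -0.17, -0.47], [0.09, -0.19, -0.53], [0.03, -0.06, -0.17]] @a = [[0.09, 0.15, -0.04], [0.1, 0.17, -0.04], [0.03, 0.05, -0.01]]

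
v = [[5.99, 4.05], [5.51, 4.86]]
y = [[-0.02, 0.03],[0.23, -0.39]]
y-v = [[-6.01, -4.02], [-5.28, -5.25]]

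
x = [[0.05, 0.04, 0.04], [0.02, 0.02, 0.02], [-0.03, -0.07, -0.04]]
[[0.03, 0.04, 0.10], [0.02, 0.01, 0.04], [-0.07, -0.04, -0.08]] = x @ [[-0.52,1.11,1.27], [1.04,1.01,0.27], [0.29,-1.52,0.58]]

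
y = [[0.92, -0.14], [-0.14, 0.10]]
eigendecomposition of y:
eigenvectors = [[0.99, 0.16],[-0.16, 0.99]]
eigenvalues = [0.94, 0.08]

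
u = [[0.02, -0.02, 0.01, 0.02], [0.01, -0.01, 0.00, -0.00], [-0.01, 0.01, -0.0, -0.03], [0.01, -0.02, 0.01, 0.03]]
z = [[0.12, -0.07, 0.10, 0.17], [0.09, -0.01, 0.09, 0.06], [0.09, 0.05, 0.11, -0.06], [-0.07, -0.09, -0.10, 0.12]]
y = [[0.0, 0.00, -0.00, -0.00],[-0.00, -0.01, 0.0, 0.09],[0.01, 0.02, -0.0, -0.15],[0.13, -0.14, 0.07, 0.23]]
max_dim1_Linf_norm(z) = 0.17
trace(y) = 0.22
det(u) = -0.00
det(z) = 0.00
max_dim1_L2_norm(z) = 0.24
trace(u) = 0.04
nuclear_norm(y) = 0.44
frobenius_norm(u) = 0.06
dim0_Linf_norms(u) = [0.02, 0.02, 0.01, 0.03]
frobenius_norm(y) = 0.35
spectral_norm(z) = 0.28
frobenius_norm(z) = 0.38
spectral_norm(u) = 0.06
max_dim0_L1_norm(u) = 0.08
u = z @ y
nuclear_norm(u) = 0.09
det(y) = 0.00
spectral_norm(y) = 0.34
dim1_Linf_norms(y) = [0.0, 0.09, 0.15, 0.23]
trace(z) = 0.34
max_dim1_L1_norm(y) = 0.57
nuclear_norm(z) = 0.54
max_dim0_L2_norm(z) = 0.22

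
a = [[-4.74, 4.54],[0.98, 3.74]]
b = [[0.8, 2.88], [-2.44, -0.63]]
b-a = [[5.54, -1.66], [-3.42, -4.37]]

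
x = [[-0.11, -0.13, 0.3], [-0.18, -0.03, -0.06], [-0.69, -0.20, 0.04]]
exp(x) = [[0.81, -0.15, 0.29], [-0.14, 0.99, -0.08], [-0.63, -0.15, 0.95]]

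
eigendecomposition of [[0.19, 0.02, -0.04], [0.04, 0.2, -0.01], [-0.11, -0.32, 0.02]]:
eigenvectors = [[-0.5, -0.72, 0.2],[-0.41, 0.46, 0.01],[0.76, -0.52, 0.98]]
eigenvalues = [0.27, 0.15, -0.01]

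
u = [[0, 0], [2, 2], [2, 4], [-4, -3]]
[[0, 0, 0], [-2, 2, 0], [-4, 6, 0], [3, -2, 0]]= u @ [[0, -1, 0], [-1, 2, 0]]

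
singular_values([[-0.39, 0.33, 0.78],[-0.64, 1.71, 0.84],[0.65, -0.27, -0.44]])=[2.25, 0.66, 0.29]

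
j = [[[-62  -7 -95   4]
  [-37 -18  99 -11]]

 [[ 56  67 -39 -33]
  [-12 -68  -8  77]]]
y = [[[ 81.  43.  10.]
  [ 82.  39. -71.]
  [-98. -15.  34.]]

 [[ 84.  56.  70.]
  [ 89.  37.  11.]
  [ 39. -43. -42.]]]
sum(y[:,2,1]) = -58.0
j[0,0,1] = -7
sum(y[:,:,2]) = 12.0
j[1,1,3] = 77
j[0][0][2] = -95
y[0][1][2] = -71.0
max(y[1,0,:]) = 84.0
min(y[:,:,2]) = -71.0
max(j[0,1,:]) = 99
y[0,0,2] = 10.0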